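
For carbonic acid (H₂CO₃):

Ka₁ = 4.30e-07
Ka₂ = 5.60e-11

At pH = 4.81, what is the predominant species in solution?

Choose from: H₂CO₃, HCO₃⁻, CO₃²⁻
H₂CO₃

pKa1 = 6.37, pKa2 = 10.25. Each pKa is the crossover between adjacent species; pH = 4.81 lies in the region where H₂CO₃ predominates.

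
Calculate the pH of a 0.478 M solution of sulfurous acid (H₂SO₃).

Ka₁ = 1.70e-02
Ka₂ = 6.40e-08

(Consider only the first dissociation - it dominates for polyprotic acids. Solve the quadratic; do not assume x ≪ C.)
pH = 1.09

x² + Ka₁·x − Ka₁·C = 0 with Ka₁ = 1.70e-02, C = 0.478.
x = (−Ka₁ + √(Ka₁² + 4·Ka₁·C))/2 = 8.2044e-02 M, so pH = 1.09.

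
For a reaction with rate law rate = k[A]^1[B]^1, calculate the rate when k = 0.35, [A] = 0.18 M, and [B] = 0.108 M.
0.006804 M/s

rate = k·[A]^1·[B]^1 = 0.35·(0.18)^1·(0.108)^1 = 0.35·0.18·0.108 = 0.006804 M/s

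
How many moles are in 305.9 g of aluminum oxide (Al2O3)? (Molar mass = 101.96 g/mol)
Moles = 305.9 g ÷ 101.96 g/mol = 3 mol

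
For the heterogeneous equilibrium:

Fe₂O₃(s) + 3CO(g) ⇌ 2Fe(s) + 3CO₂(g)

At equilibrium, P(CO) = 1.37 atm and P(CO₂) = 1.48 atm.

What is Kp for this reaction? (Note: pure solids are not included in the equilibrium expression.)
K_p = 1.261

Solids (Fe₂O₃, Fe) are excluded.
Kp = P(CO₂)³/P(CO)³ = (1.48)³/(1.37)³ = 3.242/2.571 = 1.261.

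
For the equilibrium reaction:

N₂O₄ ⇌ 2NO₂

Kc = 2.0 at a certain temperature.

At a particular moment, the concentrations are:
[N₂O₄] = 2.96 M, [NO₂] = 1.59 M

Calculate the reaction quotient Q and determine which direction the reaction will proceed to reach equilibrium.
Q = 0.854, Q < K, reaction proceeds forward (toward products)

Q = ([NO₂]^2) / ([N₂O₄])
  = ((1.59)^2) / ((2.96)) = 2.5281/2.96 = 0.8541
Since Q = 0.8541 < Kc = 2.0, the reaction proceeds forward (toward products) to reach equilibrium.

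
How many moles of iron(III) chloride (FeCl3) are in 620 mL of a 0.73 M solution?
Moles = Molarity × Volume (L)
Moles = 0.73 M × 0.62 L = 0.4526 mol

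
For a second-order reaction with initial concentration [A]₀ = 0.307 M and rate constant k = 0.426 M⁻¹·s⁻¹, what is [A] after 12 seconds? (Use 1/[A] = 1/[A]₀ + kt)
0.1195 M

1/[A] = 1/[A]₀ + k·t = 1/0.307 + (0.426)·(12) = 3.2573 + 5.1120 = 8.3693
[A] = 1/8.3693 = 0.1195 M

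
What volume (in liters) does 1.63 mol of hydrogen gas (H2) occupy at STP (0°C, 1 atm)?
At STP, 1 mol of gas occupies 22.4 L
Volume = 1.63 mol × 22.4 L/mol = 36.51 L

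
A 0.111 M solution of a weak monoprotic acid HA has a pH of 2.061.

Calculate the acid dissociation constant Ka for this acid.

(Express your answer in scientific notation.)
K_a = 7.38e-04

[H⁺] = 10^(−pH) = 10^(−2.061) = 8.690e-03 M. For HA ⇌ H⁺ + A⁻, Ka = x²/(C − x) = (8.690e-03)²/(0.111 − 8.690e-03) = 7.38e-04.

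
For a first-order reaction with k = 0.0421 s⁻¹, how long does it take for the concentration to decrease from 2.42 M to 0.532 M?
35.98 s

From ln[A] = ln[A]₀ - k·t: t = ln([A]₀/[A])/k = ln(2.42/0.532)/0.0421 = ln(4.5489)/0.0421 = 1.5149/0.0421 = 35.98 s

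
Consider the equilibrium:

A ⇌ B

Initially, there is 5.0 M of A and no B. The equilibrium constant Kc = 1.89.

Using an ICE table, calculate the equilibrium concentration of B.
[B] = 3.270 M

ICE: [A] = 5.0 − x, [B] = x.
Kc = x/(5.0 − x) = 1.89 ⇒ x = 1.89·5.0/(1 + 1.89) = 9.45/2.89 = 3.27.
[B] = x = 3.270 M.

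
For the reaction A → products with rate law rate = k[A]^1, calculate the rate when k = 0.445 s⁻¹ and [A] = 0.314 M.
0.1397 M/s

rate = k·[A]^1 = 0.445·(0.314)^1 = 0.445·0.314 = 0.1397 M/s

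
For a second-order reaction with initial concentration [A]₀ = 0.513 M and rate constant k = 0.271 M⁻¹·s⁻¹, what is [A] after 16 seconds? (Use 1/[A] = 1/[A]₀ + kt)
0.1591 M

1/[A] = 1/[A]₀ + k·t = 1/0.513 + (0.271)·(16) = 1.9493 + 4.3360 = 6.2853
[A] = 1/6.2853 = 0.1591 M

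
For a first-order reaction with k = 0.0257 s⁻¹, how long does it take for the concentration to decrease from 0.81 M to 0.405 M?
26.97 s

From ln[A] = ln[A]₀ - k·t: t = ln([A]₀/[A])/k = ln(0.81/0.405)/0.0257 = ln(2.0000)/0.0257 = 0.6931/0.0257 = 26.97 s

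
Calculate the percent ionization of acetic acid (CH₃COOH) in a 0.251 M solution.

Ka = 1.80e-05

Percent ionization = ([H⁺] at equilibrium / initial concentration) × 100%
Percent ionization = 0.843%

Let x = [H⁺]. Ka = x²/(C - x) ⇒ x² + (1.80e-05)x - (1.80e-05)(0.251) = 0. x = 2.1166e-03. Percent = (2.1166e-03/0.251) × 100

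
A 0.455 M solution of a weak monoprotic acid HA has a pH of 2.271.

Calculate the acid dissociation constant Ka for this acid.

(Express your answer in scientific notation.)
K_a = 6.38e-05

[H⁺] = 10^(−pH) = 10^(−2.271) = 5.358e-03 M. For HA ⇌ H⁺ + A⁻, Ka = x²/(C − x) = (5.358e-03)²/(0.455 − 5.358e-03) = 6.38e-05.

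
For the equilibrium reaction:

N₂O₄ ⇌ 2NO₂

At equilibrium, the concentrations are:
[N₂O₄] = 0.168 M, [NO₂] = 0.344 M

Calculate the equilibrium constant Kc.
K_c = 0.7044

Kc = ([NO₂]^2) / ([N₂O₄])
   = ((0.344)^2) / ((0.168))
   = 0.11834 / 0.168 = 0.7044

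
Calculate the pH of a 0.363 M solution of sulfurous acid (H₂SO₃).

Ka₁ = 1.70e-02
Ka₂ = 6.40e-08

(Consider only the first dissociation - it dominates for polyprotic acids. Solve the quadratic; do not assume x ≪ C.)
pH = 1.15

x² + Ka₁·x − Ka₁·C = 0 with Ka₁ = 1.70e-02, C = 0.363.
x = (−Ka₁ + √(Ka₁² + 4·Ka₁·C))/2 = 7.0514e-02 M, so pH = 1.15.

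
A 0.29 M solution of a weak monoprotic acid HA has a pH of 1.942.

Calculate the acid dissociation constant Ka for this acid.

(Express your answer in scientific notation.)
K_a = 4.69e-04

[H⁺] = 10^(−pH) = 10^(−1.942) = 1.143e-02 M. For HA ⇌ H⁺ + A⁻, Ka = x²/(C − x) = (1.143e-02)²/(0.29 − 1.143e-02) = 4.69e-04.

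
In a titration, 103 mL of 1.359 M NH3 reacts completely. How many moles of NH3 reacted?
Moles = Molarity × Volume (L)
Moles = 1.359 M × 0.103 L = 0.14 mol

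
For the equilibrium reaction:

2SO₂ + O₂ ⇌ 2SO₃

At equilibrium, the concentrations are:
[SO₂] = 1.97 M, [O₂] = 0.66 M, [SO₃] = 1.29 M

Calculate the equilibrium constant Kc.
K_c = 0.6497

Kc = ([SO₃]^2) / ([SO₂]^2 × [O₂])
   = ((1.29)^2) / ((1.97)^2·(0.66))
   = 1.6641 / 2.5614 = 0.6497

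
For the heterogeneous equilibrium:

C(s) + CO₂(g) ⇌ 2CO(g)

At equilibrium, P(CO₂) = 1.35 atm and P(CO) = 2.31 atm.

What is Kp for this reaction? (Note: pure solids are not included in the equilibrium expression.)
K_p = 3.953

Solid C is excluded.
Kp = P(CO)²/P(CO₂) = (2.31)²/1.35 = 5.336/1.35 = 3.953.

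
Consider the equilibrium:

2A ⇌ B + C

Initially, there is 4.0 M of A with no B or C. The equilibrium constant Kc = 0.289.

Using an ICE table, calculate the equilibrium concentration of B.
[B] = 1.036 M

ICE: [A] = 4.0 − 2x, [B] = [C] = x.
Kc = x²/(4.0 − 2x)² = 0.289 ⇒ √Kc = x/(4.0 − 2x).
x = √0.289·4.0/(1 + 2√0.289) = 0.53759·4.0/2.0752 = 1.0362.
[B] = x = 1.036 M.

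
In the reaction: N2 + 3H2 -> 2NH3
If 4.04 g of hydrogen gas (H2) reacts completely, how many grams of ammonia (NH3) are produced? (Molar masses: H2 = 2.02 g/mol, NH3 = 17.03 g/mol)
Moles of H2 = 4.04 g ÷ 2.02 g/mol = 2 mol
Mole ratio: 2 mol NH3 / 3 mol H2
Moles of NH3 = 2 × (2/3) = 1.33333 mol
Mass of NH3 = 1.33333 mol × 17.03 g/mol = 22.71 g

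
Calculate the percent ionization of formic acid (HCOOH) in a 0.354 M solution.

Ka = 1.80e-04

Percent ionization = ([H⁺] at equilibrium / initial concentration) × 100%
Percent ionization = 2.23%

Let x = [H⁺]. Ka = x²/(C - x) ⇒ x² + (1.80e-04)x - (1.80e-04)(0.354) = 0. x = 7.8930e-03. Percent = (7.8930e-03/0.354) × 100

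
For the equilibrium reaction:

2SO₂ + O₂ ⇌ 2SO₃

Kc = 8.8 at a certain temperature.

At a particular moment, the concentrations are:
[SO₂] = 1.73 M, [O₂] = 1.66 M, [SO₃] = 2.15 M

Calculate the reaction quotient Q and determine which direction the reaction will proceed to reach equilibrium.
Q = 0.930, Q < K, reaction proceeds forward (toward products)

Q = ([SO₃]^2) / ([SO₂]^2 × [O₂])
  = ((2.15)^2) / ((1.73)^2·(1.66)) = 4.6225/4.9682 = 0.9304
Since Q = 0.9304 < Kc = 8.8, the reaction proceeds forward (toward products) to reach equilibrium.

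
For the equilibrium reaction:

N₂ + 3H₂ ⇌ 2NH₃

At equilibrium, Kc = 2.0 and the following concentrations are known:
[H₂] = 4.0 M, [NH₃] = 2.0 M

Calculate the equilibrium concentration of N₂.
[N₂] = 0.0312 M

Kc = ([NH₃]^2) / ([N₂] × [H₂]^3) = 2.0
[N₂]^1 = (product terms)/(Kc · other reactant terms) = 4 / (2.0 · 64) = 0.03125
[N₂] = 0.0312 M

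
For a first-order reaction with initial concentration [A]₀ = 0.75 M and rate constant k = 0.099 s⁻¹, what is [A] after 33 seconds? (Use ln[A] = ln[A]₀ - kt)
0.0286 M

ln[A] = ln[A]₀ - k·t = ln(0.75) - (0.099)·(33) = -0.2877 - 3.2670 = -3.5547
[A] = e^(-3.5547) = 0.0286 M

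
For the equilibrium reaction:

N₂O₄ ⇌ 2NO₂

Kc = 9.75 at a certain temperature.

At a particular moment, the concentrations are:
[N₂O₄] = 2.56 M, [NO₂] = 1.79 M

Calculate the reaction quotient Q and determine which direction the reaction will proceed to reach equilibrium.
Q = 1.252, Q < K, reaction proceeds forward (toward products)

Q = ([NO₂]^2) / ([N₂O₄])
  = ((1.79)^2) / ((2.56)) = 3.2041/2.56 = 1.252
Since Q = 1.252 < Kc = 9.75, the reaction proceeds forward (toward products) to reach equilibrium.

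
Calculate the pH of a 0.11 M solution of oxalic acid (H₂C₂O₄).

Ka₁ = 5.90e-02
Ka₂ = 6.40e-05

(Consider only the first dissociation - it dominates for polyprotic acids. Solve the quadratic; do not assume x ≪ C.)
pH = 1.25

x² + Ka₁·x − Ka₁·C = 0 with Ka₁ = 5.90e-02, C = 0.11.
x = (−Ka₁ + √(Ka₁² + 4·Ka₁·C))/2 = 5.6292e-02 M, so pH = 1.25.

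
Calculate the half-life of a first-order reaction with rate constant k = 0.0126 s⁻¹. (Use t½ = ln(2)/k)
55.01 s

t½ = ln(2)/k = 0.6931/0.0126 = 55.01 s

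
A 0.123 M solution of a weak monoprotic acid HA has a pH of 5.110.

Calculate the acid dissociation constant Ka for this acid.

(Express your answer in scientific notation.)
K_a = 4.90e-10

[H⁺] = 10^(−pH) = 10^(−5.110) = 7.762e-06 M. For HA ⇌ H⁺ + A⁻, Ka = x²/(C − x) = (7.762e-06)²/(0.123 − 7.762e-06) = 4.90e-10.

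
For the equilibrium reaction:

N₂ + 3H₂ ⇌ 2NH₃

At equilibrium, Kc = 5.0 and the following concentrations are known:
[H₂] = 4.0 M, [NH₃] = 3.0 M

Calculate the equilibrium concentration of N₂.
[N₂] = 0.0281 M

Kc = ([NH₃]^2) / ([N₂] × [H₂]^3) = 5.0
[N₂]^1 = (product terms)/(Kc · other reactant terms) = 9 / (5.0 · 64) = 0.028125
[N₂] = 0.0281 M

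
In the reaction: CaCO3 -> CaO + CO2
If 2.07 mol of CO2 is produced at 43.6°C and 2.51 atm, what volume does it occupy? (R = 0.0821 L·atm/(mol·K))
T = 43.6°C + 273.15 = 316.75 K
V = nRT/P = (2.07 × 0.0821 × 316.75) / 2.51
V = 21.45 L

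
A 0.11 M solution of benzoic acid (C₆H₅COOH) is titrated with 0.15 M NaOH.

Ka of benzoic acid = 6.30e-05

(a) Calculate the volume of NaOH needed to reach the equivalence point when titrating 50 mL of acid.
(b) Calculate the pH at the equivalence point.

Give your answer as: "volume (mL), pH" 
V = 36.7 mL, pH = 8.50

(a) At equivalence: moles acid = moles base.
moles acid = 0.11 × 0.05 = 0.0055 mol; V_NaOH = 0.0055/0.15 = 0.03667 L = 36.7 mL.
(b) At equivalence, all acid → conjugate base A⁻ at [A⁻] = 0.0055/0.08667 = 0.06346 M.
Kb = Kw/Ka = 1.0e-14/6.30e-05 = 1.587e-10; [OH⁻] = √(Kb·[A⁻]) = 3.174e-06; pOH = 5.50; pH = 14 − pOH = 8.50.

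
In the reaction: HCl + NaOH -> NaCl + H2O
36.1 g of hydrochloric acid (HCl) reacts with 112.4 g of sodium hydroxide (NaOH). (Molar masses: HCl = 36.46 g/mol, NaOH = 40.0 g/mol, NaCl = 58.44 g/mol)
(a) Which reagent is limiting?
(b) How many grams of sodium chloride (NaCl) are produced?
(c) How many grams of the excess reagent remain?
(a) HCl, (b) 57.86 g, (c) 72.79 g

Moles of HCl = 36.1 g ÷ 36.46 g/mol = 0.990126 mol
Moles of NaOH = 112.4 g ÷ 40.0 g/mol = 2.81 mol
Moles ÷ coefficient: HCl: 0.990126/1 = 0.9901, NaOH: 2.81/1 = 2.81
(a) HCl has the smaller value, so HCl is the limiting reagent.
(b) Moles of NaCl = 0.990126 mol HCl × (1/1) = 0.990126 mol; mass = 0.990126 mol × 58.44 g/mol = 57.86 g
(c) NaOH consumed = 0.990126 × (1/1) = 0.990126 mol; remaining = 2.81 − 0.990126 = 1.81987 mol; mass = 1.81987 mol × 40.0 g/mol = 72.79 g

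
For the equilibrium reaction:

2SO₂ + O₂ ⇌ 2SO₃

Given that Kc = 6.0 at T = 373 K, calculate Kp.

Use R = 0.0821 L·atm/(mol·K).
K_p = 0.1959

Δn = (moles gaseous products) − (moles gaseous reactants) = -1
T = 373 K; RT = 0.0821 × 373 = 30.6233
Kp = Kc·(RT)^Δn = 6.0 × (30.6233)^-1 = 6.0 × 0.0326549 = 0.1959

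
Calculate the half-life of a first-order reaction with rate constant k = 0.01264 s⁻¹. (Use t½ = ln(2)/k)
54.84 s

t½ = ln(2)/k = 0.6931/0.01264 = 54.84 s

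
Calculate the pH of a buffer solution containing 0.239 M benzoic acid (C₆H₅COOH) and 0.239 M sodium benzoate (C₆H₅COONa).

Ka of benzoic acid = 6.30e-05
pH = 4.20

pKa = -log(6.30e-05) = 4.20. pH = pKa + log([A⁻]/[HA]) = 4.20 + log(0.239/0.239)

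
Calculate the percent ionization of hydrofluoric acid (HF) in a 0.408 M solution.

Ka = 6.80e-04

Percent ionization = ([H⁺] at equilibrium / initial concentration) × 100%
Percent ionization = 4%

Let x = [H⁺]. Ka = x²/(C - x) ⇒ x² + (6.80e-04)x - (6.80e-04)(0.408) = 0. x = 1.6320e-02. Percent = (1.6320e-02/0.408) × 100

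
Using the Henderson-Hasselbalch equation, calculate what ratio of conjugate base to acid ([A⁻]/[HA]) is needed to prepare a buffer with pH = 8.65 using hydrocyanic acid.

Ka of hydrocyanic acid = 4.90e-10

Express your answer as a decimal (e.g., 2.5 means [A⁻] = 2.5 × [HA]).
[A⁻]/[HA] = 0.219

pKa = −log(4.90e-10) = 9.3098. pH = pKa + log([A⁻]/[HA]). 8.65 = 9.3098 + log(ratio). log(ratio) = 8.65 − 9.3098 = -0.6598. ratio = 10^(-0.6598) = 0.219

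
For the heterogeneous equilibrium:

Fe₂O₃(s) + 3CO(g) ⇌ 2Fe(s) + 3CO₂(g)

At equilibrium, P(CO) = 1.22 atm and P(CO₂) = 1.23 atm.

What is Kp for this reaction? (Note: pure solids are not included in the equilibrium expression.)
K_p = 1.025

Solids (Fe₂O₃, Fe) are excluded.
Kp = P(CO₂)³/P(CO)³ = (1.23)³/(1.22)³ = 1.861/1.816 = 1.025.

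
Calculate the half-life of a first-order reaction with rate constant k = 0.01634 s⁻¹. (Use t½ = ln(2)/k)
42.42 s

t½ = ln(2)/k = 0.6931/0.01634 = 42.42 s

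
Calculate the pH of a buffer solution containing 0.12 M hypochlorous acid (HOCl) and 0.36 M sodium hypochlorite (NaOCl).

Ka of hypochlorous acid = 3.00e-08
pH = 8.00

pKa = -log(3.00e-08) = 7.52. pH = pKa + log([A⁻]/[HA]) = 7.52 + log(0.36/0.12)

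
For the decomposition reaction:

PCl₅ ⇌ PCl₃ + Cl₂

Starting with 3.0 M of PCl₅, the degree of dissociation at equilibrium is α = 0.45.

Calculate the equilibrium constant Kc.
K_c = 1.1045

x = α·[A]₀ = 0.45 × 3.0 = 1.35 M dissociated.
At eq: [PCl₅] = 3.0 − 1.35 = 1.65 M; [PCl₃] = [Cl₂] = x = 1.35 M.
Kc = [PCl₃][Cl₂]/[PCl₅] = (1.35)²/1.65 = 1.105.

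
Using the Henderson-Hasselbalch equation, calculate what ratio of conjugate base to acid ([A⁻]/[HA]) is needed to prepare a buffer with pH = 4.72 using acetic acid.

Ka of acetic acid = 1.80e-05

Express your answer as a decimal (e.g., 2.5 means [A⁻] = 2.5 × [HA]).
[A⁻]/[HA] = 0.945

pKa = −log(1.80e-05) = 4.7447. pH = pKa + log([A⁻]/[HA]). 4.72 = 4.7447 + log(ratio). log(ratio) = 4.72 − 4.7447 = -0.0247. ratio = 10^(-0.0247) = 0.945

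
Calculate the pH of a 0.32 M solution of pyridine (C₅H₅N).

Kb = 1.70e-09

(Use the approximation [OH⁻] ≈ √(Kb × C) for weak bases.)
pH = 9.37

[OH⁻] = √(Kb × C) = √(1.70e-09 × 0.32) = 2.3324e-05. pOH = 4.63, pH = 14 - pOH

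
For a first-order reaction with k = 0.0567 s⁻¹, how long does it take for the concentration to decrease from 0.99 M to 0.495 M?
12.22 s

From ln[A] = ln[A]₀ - k·t: t = ln([A]₀/[A])/k = ln(0.99/0.495)/0.0567 = ln(2.0000)/0.0567 = 0.6931/0.0567 = 12.22 s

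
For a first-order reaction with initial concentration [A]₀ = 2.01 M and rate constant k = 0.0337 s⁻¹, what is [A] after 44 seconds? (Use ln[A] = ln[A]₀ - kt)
0.4563 M

ln[A] = ln[A]₀ - k·t = ln(2.01) - (0.0337)·(44) = 0.6981 - 1.4828 = -0.7847
[A] = e^(-0.7847) = 0.4563 M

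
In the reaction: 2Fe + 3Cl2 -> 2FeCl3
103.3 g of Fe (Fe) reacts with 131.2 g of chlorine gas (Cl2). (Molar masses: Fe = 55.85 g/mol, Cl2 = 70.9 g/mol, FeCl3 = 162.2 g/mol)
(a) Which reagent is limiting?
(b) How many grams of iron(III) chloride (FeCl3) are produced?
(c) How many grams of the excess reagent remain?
(a) Cl2, (b) 200.1 g, (c) 34.4 g

Moles of Fe = 103.3 g ÷ 55.85 g/mol = 1.8496 mol
Moles of Cl2 = 131.2 g ÷ 70.9 g/mol = 1.85049 mol
Moles ÷ coefficient: Fe: 1.8496/2 = 0.9248, Cl2: 1.85049/3 = 0.6168
(a) Cl2 has the smaller value, so Cl2 is the limiting reagent.
(b) Moles of FeCl3 = 1.85049 mol Cl2 × (2/3) = 1.23366 mol; mass = 1.23366 mol × 162.2 g/mol = 200.1 g
(c) Fe consumed = 1.85049 × (2/3) = 1.23366 mol; remaining = 1.8496 − 1.23366 = 0.615935 mol; mass = 0.615935 mol × 55.85 g/mol = 34.4 g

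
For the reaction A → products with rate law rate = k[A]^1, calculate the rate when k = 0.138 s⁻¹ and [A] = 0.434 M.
0.05989 M/s

rate = k·[A]^1 = 0.138·(0.434)^1 = 0.138·0.434 = 0.05989 M/s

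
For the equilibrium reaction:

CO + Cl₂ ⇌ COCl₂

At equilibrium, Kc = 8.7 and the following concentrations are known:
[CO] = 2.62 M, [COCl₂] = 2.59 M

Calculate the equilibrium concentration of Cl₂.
[Cl₂] = 0.1136 M

Kc = ([COCl₂]) / ([CO] × [Cl₂]) = 8.7
[Cl₂]^1 = (product terms)/(Kc · other reactant terms) = 2.59 / (8.7 · 2.62) = 0.11363
[Cl₂] = 0.1136 M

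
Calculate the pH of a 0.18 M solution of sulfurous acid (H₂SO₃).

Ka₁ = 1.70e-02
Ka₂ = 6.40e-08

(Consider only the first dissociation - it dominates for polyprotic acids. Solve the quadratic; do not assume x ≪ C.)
pH = 1.32

x² + Ka₁·x − Ka₁·C = 0 with Ka₁ = 1.70e-02, C = 0.18.
x = (−Ka₁ + √(Ka₁² + 4·Ka₁·C))/2 = 4.7467e-02 M, so pH = 1.32.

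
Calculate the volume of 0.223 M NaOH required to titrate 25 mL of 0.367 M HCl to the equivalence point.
V_{base} = 41.1 mL

At equivalence: moles acid = moles base.
moles HCl = 0.367 M × 0.025 L = 0.009175 mol
V_NaOH = 0.009175 mol ÷ 0.223 M = 0.04114 L = 41.1 mL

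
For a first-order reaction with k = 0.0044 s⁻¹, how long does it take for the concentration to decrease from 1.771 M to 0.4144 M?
330.11 s

From ln[A] = ln[A]₀ - k·t: t = ln([A]₀/[A])/k = ln(1.771/0.4144)/0.0044 = ln(4.2736)/0.0044 = 1.4525/0.0044 = 330.11 s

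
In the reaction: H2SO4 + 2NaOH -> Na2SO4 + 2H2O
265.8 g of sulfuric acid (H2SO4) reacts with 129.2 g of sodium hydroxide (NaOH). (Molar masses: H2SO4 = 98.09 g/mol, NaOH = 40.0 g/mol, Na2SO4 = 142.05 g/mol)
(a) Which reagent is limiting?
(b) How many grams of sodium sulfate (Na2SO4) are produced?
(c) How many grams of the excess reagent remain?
(a) NaOH, (b) 229.4 g, (c) 107.4 g

Moles of H2SO4 = 265.8 g ÷ 98.09 g/mol = 2.70976 mol
Moles of NaOH = 129.2 g ÷ 40.0 g/mol = 3.23 mol
Moles ÷ coefficient: H2SO4: 2.70976/1 = 2.71, NaOH: 3.23/2 = 1.615
(a) NaOH has the smaller value, so NaOH is the limiting reagent.
(b) Moles of Na2SO4 = 3.23 mol NaOH × (1/2) = 1.615 mol; mass = 1.615 mol × 142.05 g/mol = 229.4 g
(c) H2SO4 consumed = 3.23 × (1/2) = 1.615 mol; remaining = 2.70976 − 1.615 = 1.09476 mol; mass = 1.09476 mol × 98.09 g/mol = 107.4 g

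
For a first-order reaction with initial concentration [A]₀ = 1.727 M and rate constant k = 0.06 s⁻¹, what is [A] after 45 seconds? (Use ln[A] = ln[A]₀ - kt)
0.1161 M

ln[A] = ln[A]₀ - k·t = ln(1.727) - (0.06)·(45) = 0.5464 - 2.7000 = -2.1536
[A] = e^(-2.1536) = 0.1161 M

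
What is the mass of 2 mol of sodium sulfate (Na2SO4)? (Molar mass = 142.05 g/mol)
Mass = 2 mol × 142.05 g/mol = 284.1 g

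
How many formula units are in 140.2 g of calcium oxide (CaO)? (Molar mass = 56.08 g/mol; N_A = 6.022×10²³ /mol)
Moles = 140.2 g ÷ 56.08 g/mol = 2.5 mol
Formula units = 2.5 mol × 6.022×10²³ /mol = 1.506e+24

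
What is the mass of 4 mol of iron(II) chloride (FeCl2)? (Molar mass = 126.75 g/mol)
Mass = 4 mol × 126.75 g/mol = 507 g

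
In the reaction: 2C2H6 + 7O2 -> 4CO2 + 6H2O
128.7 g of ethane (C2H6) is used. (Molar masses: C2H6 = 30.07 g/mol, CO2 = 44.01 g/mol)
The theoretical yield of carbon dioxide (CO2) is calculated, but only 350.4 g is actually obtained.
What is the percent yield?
Moles of C2H6 = 128.7 g ÷ 30.07 g/mol = 4.28001 mol
Mole ratio: 4 mol CO2 / 2 mol C2H6
Moles of CO2 = 4.28001 × (4/2) = 8.56003 mol
Theoretical yield = 8.56003 mol × 44.01 g/mol = 376.73 g
Actual yield = 350.4 g
Percent yield = (350.4 / 376.73) × 100% = 93.0%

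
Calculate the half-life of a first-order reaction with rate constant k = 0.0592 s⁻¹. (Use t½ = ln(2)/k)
11.71 s

t½ = ln(2)/k = 0.6931/0.0592 = 11.71 s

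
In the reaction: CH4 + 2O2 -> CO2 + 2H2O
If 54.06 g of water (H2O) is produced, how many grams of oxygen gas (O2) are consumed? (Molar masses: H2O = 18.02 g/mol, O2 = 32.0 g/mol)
Moles of H2O = 54.06 g ÷ 18.02 g/mol = 3 mol
Mole ratio: 2 mol O2 / 2 mol H2O
Moles of O2 = 3 × (2/2) = 3 mol
Mass of O2 = 3 mol × 32.0 g/mol = 96 g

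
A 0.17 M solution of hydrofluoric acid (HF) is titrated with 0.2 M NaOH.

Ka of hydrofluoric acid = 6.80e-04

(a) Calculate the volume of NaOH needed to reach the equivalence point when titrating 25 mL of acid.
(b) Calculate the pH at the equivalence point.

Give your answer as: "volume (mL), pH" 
V = 21.2 mL, pH = 8.07

(a) At equivalence: moles acid = moles base.
moles acid = 0.17 × 0.025 = 0.00425 mol; V_NaOH = 0.00425/0.2 = 0.02125 L = 21.2 mL.
(b) At equivalence, all acid → conjugate base A⁻ at [A⁻] = 0.00425/0.04625 = 0.09189 M.
Kb = Kw/Ka = 1.0e-14/6.80e-04 = 1.471e-11; [OH⁻] = √(Kb·[A⁻]) = 1.162e-06; pOH = 5.93; pH = 14 − pOH = 8.07.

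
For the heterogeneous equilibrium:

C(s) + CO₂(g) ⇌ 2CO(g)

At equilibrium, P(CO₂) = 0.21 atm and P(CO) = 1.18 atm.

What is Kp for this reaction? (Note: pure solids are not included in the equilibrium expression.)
K_p = 6.630

Solid C is excluded.
Kp = P(CO)²/P(CO₂) = (1.18)²/0.21 = 1.392/0.21 = 6.630.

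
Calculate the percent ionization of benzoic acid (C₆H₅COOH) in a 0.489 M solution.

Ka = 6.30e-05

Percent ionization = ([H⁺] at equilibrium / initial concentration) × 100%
Percent ionization = 1.13%

Let x = [H⁺]. Ka = x²/(C - x) ⇒ x² + (6.30e-05)x - (6.30e-05)(0.489) = 0. x = 5.5190e-03. Percent = (5.5190e-03/0.489) × 100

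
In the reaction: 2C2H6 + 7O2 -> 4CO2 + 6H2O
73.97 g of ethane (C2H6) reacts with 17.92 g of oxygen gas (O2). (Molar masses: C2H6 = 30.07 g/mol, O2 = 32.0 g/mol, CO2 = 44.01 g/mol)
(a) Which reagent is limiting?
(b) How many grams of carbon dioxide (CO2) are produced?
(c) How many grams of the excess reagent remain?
(a) O2, (b) 14.08 g, (c) 69.16 g

Moles of C2H6 = 73.97 g ÷ 30.07 g/mol = 2.45993 mol
Moles of O2 = 17.92 g ÷ 32.0 g/mol = 0.56 mol
Moles ÷ coefficient: C2H6: 2.45993/2 = 1.23, O2: 0.56/7 = 0.08
(a) O2 has the smaller value, so O2 is the limiting reagent.
(b) Moles of CO2 = 0.56 mol O2 × (4/7) = 0.32 mol; mass = 0.32 mol × 44.01 g/mol = 14.08 g
(c) C2H6 consumed = 0.56 × (2/7) = 0.16 mol; remaining = 2.45993 − 0.16 = 2.29993 mol; mass = 2.29993 mol × 30.07 g/mol = 69.16 g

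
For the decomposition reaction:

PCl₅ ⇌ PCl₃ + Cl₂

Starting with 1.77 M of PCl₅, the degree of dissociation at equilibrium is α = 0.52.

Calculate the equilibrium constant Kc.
K_c = 0.9971

x = α·[A]₀ = 0.52 × 1.77 = 0.9204 M dissociated.
At eq: [PCl₅] = 1.77 − 0.9204 = 0.8496 M; [PCl₃] = [Cl₂] = x = 0.9204 M.
Kc = [PCl₃][Cl₂]/[PCl₅] = (0.9204)²/0.8496 = 0.9971.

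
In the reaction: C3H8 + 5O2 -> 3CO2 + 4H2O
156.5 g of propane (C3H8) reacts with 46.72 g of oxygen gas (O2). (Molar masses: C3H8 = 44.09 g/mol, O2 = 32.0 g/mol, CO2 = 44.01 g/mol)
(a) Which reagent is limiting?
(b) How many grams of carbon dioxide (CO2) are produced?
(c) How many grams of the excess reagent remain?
(a) O2, (b) 38.55 g, (c) 143.6 g

Moles of C3H8 = 156.5 g ÷ 44.09 g/mol = 3.54956 mol
Moles of O2 = 46.72 g ÷ 32.0 g/mol = 1.46 mol
Moles ÷ coefficient: C3H8: 3.54956/1 = 3.55, O2: 1.46/5 = 0.292
(a) O2 has the smaller value, so O2 is the limiting reagent.
(b) Moles of CO2 = 1.46 mol O2 × (3/5) = 0.876 mol; mass = 0.876 mol × 44.01 g/mol = 38.55 g
(c) C3H8 consumed = 1.46 × (1/5) = 0.292 mol; remaining = 3.54956 − 0.292 = 3.25756 mol; mass = 3.25756 mol × 44.09 g/mol = 143.6 g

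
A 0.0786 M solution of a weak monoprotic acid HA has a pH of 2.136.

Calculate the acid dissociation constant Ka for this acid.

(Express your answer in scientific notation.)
K_a = 7.50e-04

[H⁺] = 10^(−pH) = 10^(−2.136) = 7.311e-03 M. For HA ⇌ H⁺ + A⁻, Ka = x²/(C − x) = (7.311e-03)²/(0.0786 − 7.311e-03) = 7.50e-04.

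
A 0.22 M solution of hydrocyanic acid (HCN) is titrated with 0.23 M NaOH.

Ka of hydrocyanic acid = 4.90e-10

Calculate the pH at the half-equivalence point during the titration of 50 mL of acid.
pH = pKa = 9.31

At the half-equivalence point, [HA] = [A⁻], so by Henderson–Hasselbalch pH = pKa + log(1) = pKa.
pKa = −log(4.90e-10) = 9.31.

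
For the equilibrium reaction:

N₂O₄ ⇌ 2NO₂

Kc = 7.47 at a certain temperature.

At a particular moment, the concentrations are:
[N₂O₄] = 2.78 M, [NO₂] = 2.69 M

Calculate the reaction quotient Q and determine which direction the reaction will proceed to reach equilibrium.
Q = 2.603, Q < K, reaction proceeds forward (toward products)

Q = ([NO₂]^2) / ([N₂O₄])
  = ((2.69)^2) / ((2.78)) = 7.2361/2.78 = 2.603
Since Q = 2.603 < Kc = 7.47, the reaction proceeds forward (toward products) to reach equilibrium.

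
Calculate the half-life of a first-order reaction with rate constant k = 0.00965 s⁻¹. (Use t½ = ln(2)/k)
71.83 s

t½ = ln(2)/k = 0.6931/0.00965 = 71.83 s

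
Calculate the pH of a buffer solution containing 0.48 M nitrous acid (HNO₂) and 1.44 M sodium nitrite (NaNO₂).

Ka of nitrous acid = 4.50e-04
pH = 3.82

pKa = -log(4.50e-04) = 3.35. pH = pKa + log([A⁻]/[HA]) = 3.35 + log(1.44/0.48)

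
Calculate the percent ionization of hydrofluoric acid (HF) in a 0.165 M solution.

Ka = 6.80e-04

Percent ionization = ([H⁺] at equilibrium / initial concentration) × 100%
Percent ionization = 6.22%

Let x = [H⁺]. Ka = x²/(C - x) ⇒ x² + (6.80e-04)x - (6.80e-04)(0.165) = 0. x = 1.0258e-02. Percent = (1.0258e-02/0.165) × 100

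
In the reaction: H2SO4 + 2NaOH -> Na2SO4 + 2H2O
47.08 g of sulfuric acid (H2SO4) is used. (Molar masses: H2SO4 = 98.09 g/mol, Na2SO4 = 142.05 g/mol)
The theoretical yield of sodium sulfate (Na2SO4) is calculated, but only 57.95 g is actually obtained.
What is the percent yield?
Moles of H2SO4 = 47.08 g ÷ 98.09 g/mol = 0.479967 mol
Mole ratio: 1 mol Na2SO4 / 1 mol H2SO4
Moles of Na2SO4 = 0.479967 × (1/1) = 0.479967 mol
Theoretical yield = 0.479967 mol × 142.05 g/mol = 68.179 g
Actual yield = 57.95 g
Percent yield = (57.95 / 68.179) × 100% = 85.0%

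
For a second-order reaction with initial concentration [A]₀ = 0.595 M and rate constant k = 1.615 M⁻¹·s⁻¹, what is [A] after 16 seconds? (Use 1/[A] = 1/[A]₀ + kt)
0.0363 M

1/[A] = 1/[A]₀ + k·t = 1/0.595 + (1.615)·(16) = 1.6807 + 25.8400 = 27.5207
[A] = 1/27.5207 = 0.0363 M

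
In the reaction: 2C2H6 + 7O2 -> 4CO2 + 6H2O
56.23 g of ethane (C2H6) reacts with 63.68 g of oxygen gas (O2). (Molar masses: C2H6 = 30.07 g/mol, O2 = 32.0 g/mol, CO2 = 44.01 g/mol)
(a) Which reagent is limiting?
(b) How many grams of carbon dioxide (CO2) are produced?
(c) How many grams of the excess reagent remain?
(a) O2, (b) 50.05 g, (c) 39.13 g

Moles of C2H6 = 56.23 g ÷ 30.07 g/mol = 1.86997 mol
Moles of O2 = 63.68 g ÷ 32.0 g/mol = 1.99 mol
Moles ÷ coefficient: C2H6: 1.86997/2 = 0.935, O2: 1.99/7 = 0.2843
(a) O2 has the smaller value, so O2 is the limiting reagent.
(b) Moles of CO2 = 1.99 mol O2 × (4/7) = 1.13714 mol; mass = 1.13714 mol × 44.01 g/mol = 50.05 g
(c) C2H6 consumed = 1.99 × (2/7) = 0.568571 mol; remaining = 1.86997 − 0.568571 = 1.3014 mol; mass = 1.3014 mol × 30.07 g/mol = 39.13 g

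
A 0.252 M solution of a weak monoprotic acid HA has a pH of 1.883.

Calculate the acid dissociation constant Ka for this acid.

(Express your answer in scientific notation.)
K_a = 7.17e-04

[H⁺] = 10^(−pH) = 10^(−1.883) = 1.309e-02 M. For HA ⇌ H⁺ + A⁻, Ka = x²/(C − x) = (1.309e-02)²/(0.252 − 1.309e-02) = 7.17e-04.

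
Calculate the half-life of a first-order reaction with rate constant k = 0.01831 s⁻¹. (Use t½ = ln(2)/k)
37.86 s

t½ = ln(2)/k = 0.6931/0.01831 = 37.86 s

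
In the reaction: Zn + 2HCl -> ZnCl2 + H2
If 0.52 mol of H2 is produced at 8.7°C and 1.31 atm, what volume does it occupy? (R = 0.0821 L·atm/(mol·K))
T = 8.7°C + 273.15 = 281.85 K
V = nRT/P = (0.52 × 0.0821 × 281.85) / 1.31
V = 9.19 L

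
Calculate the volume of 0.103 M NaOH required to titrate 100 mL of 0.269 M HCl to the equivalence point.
V_{base} = 261.2 mL

At equivalence: moles acid = moles base.
moles HCl = 0.269 M × 0.1 L = 0.0269 mol
V_NaOH = 0.0269 mol ÷ 0.103 M = 0.2612 L = 261.2 mL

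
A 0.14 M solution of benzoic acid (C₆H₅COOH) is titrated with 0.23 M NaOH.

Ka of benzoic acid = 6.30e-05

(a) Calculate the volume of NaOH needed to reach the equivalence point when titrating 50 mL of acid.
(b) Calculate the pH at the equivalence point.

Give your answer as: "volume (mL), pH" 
V = 30.4 mL, pH = 8.57

(a) At equivalence: moles acid = moles base.
moles acid = 0.14 × 0.05 = 0.007 mol; V_NaOH = 0.007/0.23 = 0.03043 L = 30.4 mL.
(b) At equivalence, all acid → conjugate base A⁻ at [A⁻] = 0.007/0.08043 = 0.08703 M.
Kb = Kw/Ka = 1.0e-14/6.30e-05 = 1.587e-10; [OH⁻] = √(Kb·[A⁻]) = 3.717e-06; pOH = 5.43; pH = 14 − pOH = 8.57.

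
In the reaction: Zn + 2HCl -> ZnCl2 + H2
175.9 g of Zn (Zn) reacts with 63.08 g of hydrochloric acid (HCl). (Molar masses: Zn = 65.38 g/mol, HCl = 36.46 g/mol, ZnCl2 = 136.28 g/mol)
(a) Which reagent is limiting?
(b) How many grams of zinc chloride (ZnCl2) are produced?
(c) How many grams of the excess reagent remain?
(a) HCl, (b) 117.9 g, (c) 119.3 g

Moles of Zn = 175.9 g ÷ 65.38 g/mol = 2.69043 mol
Moles of HCl = 63.08 g ÷ 36.46 g/mol = 1.73012 mol
Moles ÷ coefficient: Zn: 2.69043/1 = 2.69, HCl: 1.73012/2 = 0.8651
(a) HCl has the smaller value, so HCl is the limiting reagent.
(b) Moles of ZnCl2 = 1.73012 mol HCl × (1/2) = 0.865058 mol; mass = 0.865058 mol × 136.28 g/mol = 117.9 g
(c) Zn consumed = 1.73012 × (1/2) = 0.865058 mol; remaining = 2.69043 − 0.865058 = 1.82537 mol; mass = 1.82537 mol × 65.38 g/mol = 119.3 g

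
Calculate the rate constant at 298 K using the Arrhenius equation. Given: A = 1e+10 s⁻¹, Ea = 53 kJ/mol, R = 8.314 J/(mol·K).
5.12e+00 s⁻¹

k = A·exp(-Ea/(R·T)) = 1e+10·exp(-53000/(8.314·298)) = 1e+10·exp(-21.3919) = 1e+10·5.1240e-10 = 5.12e+00 s⁻¹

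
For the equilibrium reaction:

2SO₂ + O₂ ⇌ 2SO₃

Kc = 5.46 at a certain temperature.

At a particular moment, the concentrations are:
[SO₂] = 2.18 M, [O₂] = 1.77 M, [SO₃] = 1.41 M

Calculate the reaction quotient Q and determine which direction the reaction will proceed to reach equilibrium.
Q = 0.236, Q < K, reaction proceeds forward (toward products)

Q = ([SO₃]^2) / ([SO₂]^2 × [O₂])
  = ((1.41)^2) / ((2.18)^2·(1.77)) = 1.9881/8.4117 = 0.2363
Since Q = 0.2363 < Kc = 5.46, the reaction proceeds forward (toward products) to reach equilibrium.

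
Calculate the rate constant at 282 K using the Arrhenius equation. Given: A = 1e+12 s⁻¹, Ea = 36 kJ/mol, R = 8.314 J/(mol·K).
2.15e+05 s⁻¹

k = A·exp(-Ea/(R·T)) = 1e+12·exp(-36000/(8.314·282)) = 1e+12·exp(-15.3548) = 1e+12·2.1454e-07 = 2.15e+05 s⁻¹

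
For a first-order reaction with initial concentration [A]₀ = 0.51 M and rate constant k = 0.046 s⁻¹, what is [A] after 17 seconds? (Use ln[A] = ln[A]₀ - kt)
0.2333 M

ln[A] = ln[A]₀ - k·t = ln(0.51) - (0.046)·(17) = -0.6733 - 0.7820 = -1.4553
[A] = e^(-1.4553) = 0.2333 M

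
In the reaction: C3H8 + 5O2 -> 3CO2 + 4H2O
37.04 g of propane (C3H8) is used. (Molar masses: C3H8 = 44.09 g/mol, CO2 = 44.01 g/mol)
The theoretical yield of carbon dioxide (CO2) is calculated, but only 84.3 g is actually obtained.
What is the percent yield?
Moles of C3H8 = 37.04 g ÷ 44.09 g/mol = 0.8401 mol
Mole ratio: 3 mol CO2 / 1 mol C3H8
Moles of CO2 = 0.8401 × (3/1) = 2.5203 mol
Theoretical yield = 2.5203 mol × 44.01 g/mol = 110.92 g
Actual yield = 84.3 g
Percent yield = (84.3 / 110.92) × 100% = 76.0%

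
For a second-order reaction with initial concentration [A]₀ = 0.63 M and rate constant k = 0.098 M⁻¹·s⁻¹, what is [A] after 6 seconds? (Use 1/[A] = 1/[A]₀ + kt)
0.4597 M

1/[A] = 1/[A]₀ + k·t = 1/0.63 + (0.098)·(6) = 1.5873 + 0.5880 = 2.1753
[A] = 1/2.1753 = 0.4597 M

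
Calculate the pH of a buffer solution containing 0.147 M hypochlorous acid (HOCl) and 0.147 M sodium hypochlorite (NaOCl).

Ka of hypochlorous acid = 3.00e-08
pH = 7.52

pKa = -log(3.00e-08) = 7.52. pH = pKa + log([A⁻]/[HA]) = 7.52 + log(0.147/0.147)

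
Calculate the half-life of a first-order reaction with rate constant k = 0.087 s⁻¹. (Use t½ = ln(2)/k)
7.97 s

t½ = ln(2)/k = 0.6931/0.087 = 7.97 s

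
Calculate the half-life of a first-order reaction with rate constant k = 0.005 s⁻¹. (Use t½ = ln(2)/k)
138.63 s

t½ = ln(2)/k = 0.6931/0.005 = 138.63 s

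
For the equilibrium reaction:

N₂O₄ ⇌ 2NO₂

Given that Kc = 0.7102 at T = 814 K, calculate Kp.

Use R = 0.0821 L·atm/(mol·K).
K_p = 47.4622

Δn = (moles gaseous products) − (moles gaseous reactants) = 1
T = 814 K; RT = 0.0821 × 814 = 66.8294
Kp = Kc·(RT)^Δn = 0.7102 × (66.8294)^1 = 0.7102 × 66.8294 = 47.4622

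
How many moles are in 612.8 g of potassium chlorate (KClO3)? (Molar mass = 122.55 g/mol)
Moles = 612.8 g ÷ 122.55 g/mol = 5 mol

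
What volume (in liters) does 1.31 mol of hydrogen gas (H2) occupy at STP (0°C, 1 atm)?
At STP, 1 mol of gas occupies 22.4 L
Volume = 1.31 mol × 22.4 L/mol = 29.34 L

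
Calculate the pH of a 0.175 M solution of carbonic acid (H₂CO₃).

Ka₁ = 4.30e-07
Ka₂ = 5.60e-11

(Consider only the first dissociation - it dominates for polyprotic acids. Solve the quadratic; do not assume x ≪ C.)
pH = 3.56

x² + Ka₁·x − Ka₁·C = 0 with Ka₁ = 4.30e-07, C = 0.175.
x = (−Ka₁ + √(Ka₁² + 4·Ka₁·C))/2 = 2.7410e-04 M, so pH = 3.56.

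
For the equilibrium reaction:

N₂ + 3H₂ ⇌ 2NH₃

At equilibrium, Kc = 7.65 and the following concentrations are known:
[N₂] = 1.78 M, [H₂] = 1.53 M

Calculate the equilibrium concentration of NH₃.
[NH₃] = 6.9836 M

Kc = ([NH₃]^2) / ([N₂] × [H₂]^3) = 7.65
[NH₃]^2 = Kc · (reactant terms)/(other product terms) = 7.65 · 6.3752 / 1 = 48.77
[NH₃] = (48.77)^(1/2) = 6.9836 M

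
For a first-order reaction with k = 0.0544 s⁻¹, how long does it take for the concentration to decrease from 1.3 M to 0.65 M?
12.74 s

From ln[A] = ln[A]₀ - k·t: t = ln([A]₀/[A])/k = ln(1.3/0.65)/0.0544 = ln(2.0000)/0.0544 = 0.6931/0.0544 = 12.74 s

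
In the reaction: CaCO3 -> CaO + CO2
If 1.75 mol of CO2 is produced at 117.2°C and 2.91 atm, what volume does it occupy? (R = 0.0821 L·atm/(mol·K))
T = 117.2°C + 273.15 = 390.35 K
V = nRT/P = (1.75 × 0.0821 × 390.35) / 2.91
V = 19.27 L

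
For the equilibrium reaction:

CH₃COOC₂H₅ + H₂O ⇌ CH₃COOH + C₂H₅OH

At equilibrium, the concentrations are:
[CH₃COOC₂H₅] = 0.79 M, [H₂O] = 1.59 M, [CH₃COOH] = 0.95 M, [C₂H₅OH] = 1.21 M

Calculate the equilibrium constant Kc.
K_c = 0.9151

Kc = ([CH₃COOH] × [C₂H₅OH]) / ([CH₃COOC₂H₅] × [H₂O])
   = ((0.95)·(1.21)) / ((0.79)·(1.59))
   = 1.1495 / 1.2561 = 0.9151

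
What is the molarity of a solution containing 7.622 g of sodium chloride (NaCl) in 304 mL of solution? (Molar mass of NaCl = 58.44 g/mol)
Moles of NaCl = 7.622 g ÷ 58.44 g/mol = 0.130424 mol
Volume = 304 mL = 0.304 L
Molarity = 0.130424 mol ÷ 0.304 L = 0.429 M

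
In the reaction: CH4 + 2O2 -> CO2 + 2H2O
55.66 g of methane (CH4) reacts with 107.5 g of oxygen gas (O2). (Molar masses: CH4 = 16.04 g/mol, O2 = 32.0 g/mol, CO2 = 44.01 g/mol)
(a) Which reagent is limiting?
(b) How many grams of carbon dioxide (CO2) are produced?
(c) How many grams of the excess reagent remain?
(a) O2, (b) 73.92 g, (c) 28.72 g

Moles of CH4 = 55.66 g ÷ 16.04 g/mol = 3.47007 mol
Moles of O2 = 107.5 g ÷ 32.0 g/mol = 3.35938 mol
Moles ÷ coefficient: CH4: 3.47007/1 = 3.47, O2: 3.35938/2 = 1.68
(a) O2 has the smaller value, so O2 is the limiting reagent.
(b) Moles of CO2 = 3.35938 mol O2 × (1/2) = 1.67969 mol; mass = 1.67969 mol × 44.01 g/mol = 73.92 g
(c) CH4 consumed = 3.35938 × (1/2) = 1.67969 mol; remaining = 3.47007 − 1.67969 = 1.79039 mol; mass = 1.79039 mol × 16.04 g/mol = 28.72 g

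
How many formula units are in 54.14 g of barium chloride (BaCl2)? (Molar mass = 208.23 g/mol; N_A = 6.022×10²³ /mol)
Moles = 54.14 g ÷ 208.23 g/mol = 0.260001 mol
Formula units = 0.260001 mol × 6.022×10²³ /mol = 1.566e+23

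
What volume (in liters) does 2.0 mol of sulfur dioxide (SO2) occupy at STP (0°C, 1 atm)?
At STP, 1 mol of gas occupies 22.4 L
Volume = 2.0 mol × 22.4 L/mol = 44.80 L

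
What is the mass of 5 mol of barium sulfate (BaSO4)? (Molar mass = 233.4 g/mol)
Mass = 5 mol × 233.4 g/mol = 1167 g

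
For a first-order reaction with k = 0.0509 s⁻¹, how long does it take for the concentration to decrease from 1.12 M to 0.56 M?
13.62 s

From ln[A] = ln[A]₀ - k·t: t = ln([A]₀/[A])/k = ln(1.12/0.56)/0.0509 = ln(2.0000)/0.0509 = 0.6931/0.0509 = 13.62 s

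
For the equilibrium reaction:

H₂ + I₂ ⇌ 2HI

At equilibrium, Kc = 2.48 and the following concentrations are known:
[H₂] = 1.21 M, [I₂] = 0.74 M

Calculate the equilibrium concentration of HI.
[HI] = 1.4902 M

Kc = ([HI]^2) / ([H₂] × [I₂]) = 2.48
[HI]^2 = Kc · (reactant terms)/(other product terms) = 2.48 · 0.8954 / 1 = 2.2206
[HI] = (2.2206)^(1/2) = 1.4902 M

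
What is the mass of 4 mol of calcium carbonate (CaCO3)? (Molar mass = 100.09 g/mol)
Mass = 4 mol × 100.09 g/mol = 400.4 g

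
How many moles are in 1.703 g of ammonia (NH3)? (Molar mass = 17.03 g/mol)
Moles = 1.703 g ÷ 17.03 g/mol = 0.1 mol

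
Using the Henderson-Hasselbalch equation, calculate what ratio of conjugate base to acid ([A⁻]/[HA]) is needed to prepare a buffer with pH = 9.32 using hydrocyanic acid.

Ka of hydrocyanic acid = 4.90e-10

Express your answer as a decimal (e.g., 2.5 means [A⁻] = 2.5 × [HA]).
[A⁻]/[HA] = 1.024

pKa = −log(4.90e-10) = 9.3098. pH = pKa + log([A⁻]/[HA]). 9.32 = 9.3098 + log(ratio). log(ratio) = 9.32 − 9.3098 = 0.0102. ratio = 10^(0.0102) = 1.024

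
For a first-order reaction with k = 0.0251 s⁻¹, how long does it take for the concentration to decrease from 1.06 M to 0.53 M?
27.62 s

From ln[A] = ln[A]₀ - k·t: t = ln([A]₀/[A])/k = ln(1.06/0.53)/0.0251 = ln(2.0000)/0.0251 = 0.6931/0.0251 = 27.62 s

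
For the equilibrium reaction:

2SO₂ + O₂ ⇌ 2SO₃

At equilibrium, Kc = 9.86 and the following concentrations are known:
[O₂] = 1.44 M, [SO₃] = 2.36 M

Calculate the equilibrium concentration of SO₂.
[SO₂] = 0.6263 M

Kc = ([SO₃]^2) / ([SO₂]^2 × [O₂]) = 9.86
[SO₂]^2 = (product terms)/(Kc · other reactant terms) = 5.5696 / (9.86 · 1.44) = 0.39227
[SO₂] = (0.39227)^(1/2) = 0.6263 M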